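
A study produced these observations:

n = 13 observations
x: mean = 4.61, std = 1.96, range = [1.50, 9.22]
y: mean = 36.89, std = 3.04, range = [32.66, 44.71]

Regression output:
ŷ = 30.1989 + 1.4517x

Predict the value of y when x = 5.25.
ŷ = 37.8203

To predict y for x = 5.25, substitute into the regression equation:

ŷ = 30.1989 + 1.4517 × 5.25
ŷ = 30.1989 + 7.6214
ŷ = 37.8203

This is the fitted mean response at that x — an individual observation would come with a wider prediction interval.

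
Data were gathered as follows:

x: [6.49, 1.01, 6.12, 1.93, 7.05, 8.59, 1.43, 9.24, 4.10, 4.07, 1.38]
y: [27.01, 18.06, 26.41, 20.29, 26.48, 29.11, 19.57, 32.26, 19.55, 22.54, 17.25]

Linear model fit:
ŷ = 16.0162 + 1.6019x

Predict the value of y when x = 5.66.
ŷ = 25.0830

To predict y for x = 5.66, substitute into the regression equation:

ŷ = 16.0162 + 1.6019 × 5.66
ŷ = 16.0162 + 9.0668
ŷ = 25.0830

This is the fitted mean response at that x — an individual observation would come with a wider prediction interval.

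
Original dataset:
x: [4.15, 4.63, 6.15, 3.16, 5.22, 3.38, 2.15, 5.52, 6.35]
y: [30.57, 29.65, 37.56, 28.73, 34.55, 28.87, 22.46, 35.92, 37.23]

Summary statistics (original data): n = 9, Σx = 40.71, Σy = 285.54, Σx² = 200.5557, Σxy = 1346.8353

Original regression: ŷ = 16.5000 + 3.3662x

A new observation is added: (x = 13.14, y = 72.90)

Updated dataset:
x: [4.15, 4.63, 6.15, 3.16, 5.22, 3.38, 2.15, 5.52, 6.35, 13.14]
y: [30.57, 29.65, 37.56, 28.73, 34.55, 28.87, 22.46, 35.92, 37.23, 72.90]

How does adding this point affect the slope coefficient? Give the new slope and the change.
Adding the point moves β₁ from 3.3662 to 4.4999, i.e. it increases by 1.1337 (+33.7%).

x = 13.14 lies well outside the original x-range [2.15, 6.35] (x̄ ≈ 4.52), so this observation has high leverage and can move the slope substantially.

Step 1: Update the sums with the new point (n goes from 9 to 10)
Σx  = 40.71 + 13.14 = 53.85
Σy  = 285.54 + 72.90 = 358.44
Σx² = 200.5557 + 13.14² = 200.5557 + 172.6596 = 373.2153
Σxy = 1346.8353 + 13.14×72.90 = 1346.8353 + 957.9060 = 2304.7413

Step 2: Recompute the slope with b₁ = (nΣxy − ΣxΣy) / (nΣx² − (Σx)²)
Numerator   = 10×2304.7413 − 53.85×358.44 = 23047.4130 − 19301.9940 = 3745.4190
Denominator = 10×373.2153 − 53.85² = 3732.1530 − 2899.8225 = 832.3305
b₁(new) = 3745.4190 / 832.3305 = 4.4999

(Same formula on the original sums: (9×1346.8353 − 40.71×285.54) / (9×200.5557 − 40.71²) = 497.1843 / 147.6972 = 3.3662, matching the given fit.)

Step 3: Change in slope
Δβ₁ = 4.4999 − 3.3662 = +1.1337
Relative change = +1.1337 / 3.3662 × 100% = +33.7%
→ the slope increases when the point is added.

Because the point sits above the extension of the original line at a high-leverage x, it tilts the fit up.
In practice: check such a point for data-entry or measurement error.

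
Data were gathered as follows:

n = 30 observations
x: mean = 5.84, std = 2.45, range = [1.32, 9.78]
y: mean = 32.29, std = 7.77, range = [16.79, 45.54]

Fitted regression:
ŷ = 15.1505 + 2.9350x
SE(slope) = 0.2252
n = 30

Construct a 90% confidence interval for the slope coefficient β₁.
The 90% CI for β₁ is (2.5519, 3.3181)

Confidence interval for the slope:

The 90% CI for β₁ is: β̂₁ ± t*(α/2, n-2) × SE(β̂₁)

Step 1: Find critical t-value
- Confidence level = 0.9
- Degrees of freedom = n - 2 = 30 - 2 = 28
- t*(α/2, 28) = 1.7011

Step 2: Calculate margin of error
Margin = 1.7011 × 0.2252 = 0.3831

Step 3: Construct interval
CI = 2.9350 ± 0.3831
CI = (2.5519, 3.3181)

Interpretation: We are 90% confident that the true slope β₁ lies between 2.5519 and 3.3181.
The interval does not include 0, suggesting a significant linear relationship.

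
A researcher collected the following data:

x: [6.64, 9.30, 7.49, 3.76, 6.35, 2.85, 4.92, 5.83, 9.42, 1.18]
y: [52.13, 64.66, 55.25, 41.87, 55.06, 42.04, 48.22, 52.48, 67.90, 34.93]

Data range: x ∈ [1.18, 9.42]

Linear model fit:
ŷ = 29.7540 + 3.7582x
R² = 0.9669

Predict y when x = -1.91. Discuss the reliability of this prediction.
ŷ = 22.5758, but this is extrapolation (below the data range [1.18, 9.42]) and may be unreliable.

Prediction calculation:
ŷ = 29.7540 + 3.7582 × (-1.91)
ŷ = 22.5758

Reliability:
- Data range: x ∈ [1.18, 9.42]
- Prediction point: x = -1.91 is 3.09 units below the observed range → this is EXTRAPOLATION, not interpolation

Why that matters here:
- The standard error of prediction grows with (x − x̄)², and x = -1.91 is far from x̄ = 5.77
- Real relationships often flatten, saturate, or turn nonlinear at extremes

A defensible statement: 'if the linear trend continued to x = -1.91, y would be about 22.5758' — the premise is untested.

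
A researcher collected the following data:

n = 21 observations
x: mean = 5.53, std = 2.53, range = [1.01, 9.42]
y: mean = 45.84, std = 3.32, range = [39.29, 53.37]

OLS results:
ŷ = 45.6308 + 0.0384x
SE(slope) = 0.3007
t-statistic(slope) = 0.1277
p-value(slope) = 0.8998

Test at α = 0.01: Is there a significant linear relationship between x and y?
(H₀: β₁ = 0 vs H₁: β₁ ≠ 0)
p-value = 0.8998 ≥ α = 0.01, so we fail to reject H₀. The relationship is not significant.

Hypothesis test for the slope coefficient:

H₀: β₁ = 0 (no linear relationship)
H₁: β₁ ≠ 0 (linear relationship exists)

Test statistic: t = β̂₁ / SE(β̂₁) = 0.0384 / 0.3007 = 0.1277

p = 0.8998: how often a slope estimate this far from 0 (in SE units) would arise by chance if β₁ were truly 0.

Decision rule: reject H₀ if p-value < α.
p-value = 0.8998 ≥ α = 0.01 → fail to reject H₀.

Conclusion: the linear association between x and y is not significant at the 1% level.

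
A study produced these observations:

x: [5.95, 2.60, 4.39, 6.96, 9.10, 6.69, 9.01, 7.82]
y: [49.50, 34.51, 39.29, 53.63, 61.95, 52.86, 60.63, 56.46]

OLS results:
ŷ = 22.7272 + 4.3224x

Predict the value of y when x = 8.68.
ŷ = 60.2456

To predict y for x = 8.68, substitute into the regression equation:

ŷ = 22.7272 + 4.3224 × 8.68
ŷ = 22.7272 + 37.5184
ŷ = 60.2456

This is the fitted mean response at that x — an individual observation would come with a wider prediction interval.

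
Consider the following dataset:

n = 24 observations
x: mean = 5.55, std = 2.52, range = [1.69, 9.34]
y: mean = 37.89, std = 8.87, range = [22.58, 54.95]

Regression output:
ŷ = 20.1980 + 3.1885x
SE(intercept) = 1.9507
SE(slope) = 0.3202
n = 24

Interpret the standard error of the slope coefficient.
SE(β̂₁) = 0.3202 is the estimated standard deviation of the slope estimate across repeated samples; relative to β̂₁ = 3.1885 that is 10.0%, a precise estimate.

SE(β̂₁) = s / √Sxx, where s is the residual standard deviation and Sxx = Σ(x − x̄)². It is the yardstick for how far β̂₁ = 3.1885 could plausibly be from the true slope.

Relative precision:
- SE / |β̂₁| = 0.3202 / 3.1885 = 10.0%
- Rule of thumb (under 20%: precise; 20% to under 50%: moderately precise; 50% or more: imprecise) → precise

Link to the t-test: t = β̂₁ / SE(β̂₁) = 3.1885 / 0.3202 = 9.9578, the statistic for H₀: β₁ = 0.

What drives SE(β̂₁): wider spread of x values → smaller SE; more residual scatter → larger SE; larger n (here n = 24) → smaller SE.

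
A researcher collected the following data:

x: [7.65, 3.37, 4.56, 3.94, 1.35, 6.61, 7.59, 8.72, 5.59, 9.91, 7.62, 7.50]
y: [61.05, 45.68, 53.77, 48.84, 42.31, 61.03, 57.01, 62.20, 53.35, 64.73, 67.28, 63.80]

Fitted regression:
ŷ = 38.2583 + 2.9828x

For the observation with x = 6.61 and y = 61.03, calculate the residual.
Residual = 3.0554

The residual is the difference between the actual value and the predicted value:

Residual = y - ŷ

Step 1: Calculate predicted value
ŷ = 38.2583 + 2.9828 × 6.61
ŷ = 57.9746

Step 2: Calculate residual
Residual = 61.03 - 57.9746
Residual = 3.0554

Interpretation: the model underestimates the actual value by 3.0554 at this point (positive residual → observation lies above the fitted line).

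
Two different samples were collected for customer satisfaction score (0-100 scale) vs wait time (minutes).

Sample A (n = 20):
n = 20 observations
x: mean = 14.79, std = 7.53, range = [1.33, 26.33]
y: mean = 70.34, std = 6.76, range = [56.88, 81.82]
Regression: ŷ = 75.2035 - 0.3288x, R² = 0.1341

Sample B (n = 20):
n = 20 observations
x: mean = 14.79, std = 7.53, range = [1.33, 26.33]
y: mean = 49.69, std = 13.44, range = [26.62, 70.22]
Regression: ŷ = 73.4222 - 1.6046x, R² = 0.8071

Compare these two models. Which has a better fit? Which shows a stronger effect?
Model B has the better fit (R² = 0.8071 vs 0.1341). Model B shows the stronger effect (|β₁| = 1.6046 vs 0.3288).

Model Comparison:

Which explains more variance? (R²)
- Model A: R² = 0.1341 → 13.41% of variance in satisfaction score explained
- Model B: R² = 0.8071 → 80.71% of variance in satisfaction score explained
- 0.8071 > 0.1341 → Model B has the better fit

Which has the larger per-minute effect? (|β₁|)
- Model A: β₁ = -0.3288 → predicted satisfaction score falls 0.3288 points per additional minute of wait time
- Model B: β₁ = -1.6046 → predicted satisfaction score falls 1.6046 points per additional minute of wait time
- |-0.3288| < |-1.6046| → Model B shows the stronger marginal effect

Notes:
- A steeper slope doesn't make a better model if the scatter around the line is large.
- A better fit (higher R²) doesn't necessarily mean a more important relationship.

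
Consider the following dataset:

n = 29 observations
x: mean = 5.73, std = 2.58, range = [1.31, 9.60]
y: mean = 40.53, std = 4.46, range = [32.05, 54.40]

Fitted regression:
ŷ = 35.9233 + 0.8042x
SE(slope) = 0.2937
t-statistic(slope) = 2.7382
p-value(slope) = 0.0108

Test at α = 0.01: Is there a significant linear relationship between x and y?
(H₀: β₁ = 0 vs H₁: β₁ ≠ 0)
Fail to reject H₀: p-value = 0.0108 ≥ α = 0.01. The linear relationship is not significant at the 1% level.

Hypothesis test for the slope coefficient:

H₀: β₁ = 0 (no linear relationship)
H₁: β₁ ≠ 0 (linear relationship exists)

Test statistic: t = β̂₁ / SE(β̂₁) = 0.8042 / 0.2937 = 2.7382

With df = 27, the two-sided p-value for |t| = 2.7382 is 0.0108.

Decision rule: reject H₀ if p-value < α.
p-value = 0.0108 ≥ α = 0.01 → fail to reject H₀.

At α = 0.01 the data do not provide convincing evidence of a nonzero slope.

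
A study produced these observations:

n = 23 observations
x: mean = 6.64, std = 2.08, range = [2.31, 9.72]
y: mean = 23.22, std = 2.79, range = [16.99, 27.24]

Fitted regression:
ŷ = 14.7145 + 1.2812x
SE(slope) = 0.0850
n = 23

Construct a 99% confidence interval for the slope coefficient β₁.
The 99% CI for β₁ is (1.0405, 1.5219)

Confidence interval for the slope:

The 99% CI for β₁ is: β̂₁ ± t*(α/2, n-2) × SE(β̂₁)

Step 1: Find critical t-value
- Confidence level = 0.99
- Degrees of freedom = n - 2 = 23 - 2 = 21
- t*(α/2, 21) = 2.8314

Step 2: Calculate margin of error
Margin = 2.8314 × 0.0850 = 0.2407

Step 3: Construct interval
CI = 1.2812 ± 0.2407
CI = (1.0405, 1.5219)

Interpretation: each one-unit increase in x is associated with a change in mean y of between 1.0405 and 1.5219, with 99% confidence.
Both endpoints are positive, so the data support a genuinely positive slope at this confidence level.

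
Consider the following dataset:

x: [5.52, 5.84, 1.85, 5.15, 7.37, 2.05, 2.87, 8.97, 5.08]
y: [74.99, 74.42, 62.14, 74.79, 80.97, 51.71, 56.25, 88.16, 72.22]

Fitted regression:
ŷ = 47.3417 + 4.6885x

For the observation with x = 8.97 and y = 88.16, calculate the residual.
Residual = -1.2375

The residual is the difference between the actual value and the predicted value:

Residual = y - ŷ

Step 1: Calculate predicted value
ŷ = 47.3417 + 4.6885 × 8.97
ŷ = 89.3975

Step 2: Calculate residual
Residual = 88.16 - 89.3975
Residual = -1.2375

The residual is negative, so the observed y = 88.16 sits below the regression line (the line overestimates it by 1.2375).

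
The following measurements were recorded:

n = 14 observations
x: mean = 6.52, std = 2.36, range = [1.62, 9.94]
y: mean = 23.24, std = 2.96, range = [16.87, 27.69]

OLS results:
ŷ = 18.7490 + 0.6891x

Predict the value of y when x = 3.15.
ŷ = 20.9197

To predict y for x = 3.15, substitute into the regression equation:

ŷ = 18.7490 + 0.6891 × 3.15
ŷ = 18.7490 + 2.1707
ŷ = 20.9197

This is the fitted mean response at that x — an individual observation would come with a wider prediction interval.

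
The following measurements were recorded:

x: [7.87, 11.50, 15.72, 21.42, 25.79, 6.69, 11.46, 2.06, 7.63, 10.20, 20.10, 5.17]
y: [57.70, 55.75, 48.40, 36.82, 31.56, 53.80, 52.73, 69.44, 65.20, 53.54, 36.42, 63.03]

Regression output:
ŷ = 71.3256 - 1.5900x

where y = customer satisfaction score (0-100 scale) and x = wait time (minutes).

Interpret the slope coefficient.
An increase of one minute in wait time is associated with a 1.5900 points decrease in predicted satisfaction score.

The slope coefficient β₁ = -1.5900 represents the marginal effect of wait time on satisfaction score.

Interpretation:
- Wait time up by 1 minute → predicted satisfaction score decreases by 1.5900 points
- This is a linear approximation: the same per-unit change is assumed across the whole observed x range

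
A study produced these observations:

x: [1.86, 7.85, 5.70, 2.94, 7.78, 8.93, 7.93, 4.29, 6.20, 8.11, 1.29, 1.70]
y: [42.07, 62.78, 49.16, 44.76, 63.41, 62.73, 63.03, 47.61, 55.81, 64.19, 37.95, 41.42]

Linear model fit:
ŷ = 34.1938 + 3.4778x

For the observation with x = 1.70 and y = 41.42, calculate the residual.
Residual = 1.3139

The residual is the difference between the actual value and the predicted value:

Residual = y - ŷ

Step 1: Calculate predicted value
ŷ = 34.1938 + 3.4778 × 1.70
ŷ = 40.1061

Step 2: Calculate residual
Residual = 41.42 - 40.1061
Residual = 1.3139

Interpretation: the model underestimates the actual value by 1.3139 at this point (positive residual → observation lies above the fitted line).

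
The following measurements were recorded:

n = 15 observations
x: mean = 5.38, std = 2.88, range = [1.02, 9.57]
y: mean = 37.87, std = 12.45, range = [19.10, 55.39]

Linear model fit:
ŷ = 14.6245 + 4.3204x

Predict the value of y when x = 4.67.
ŷ = 34.8008

Plug x = 4.67 into the fitted line:

ŷ = 14.6245 + 4.3204 × 4.67
ŷ = 14.6245 + 20.1763
ŷ = 34.8008

This is a point prediction; actual observations scatter around it by roughly the residual standard deviation.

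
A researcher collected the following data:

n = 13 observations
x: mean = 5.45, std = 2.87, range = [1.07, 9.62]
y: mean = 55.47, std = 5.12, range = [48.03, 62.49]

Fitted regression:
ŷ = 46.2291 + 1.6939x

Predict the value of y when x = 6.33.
ŷ = 56.9515

To predict y for x = 6.33, substitute into the regression equation:

ŷ = 46.2291 + 1.6939 × 6.33
ŷ = 46.2291 + 10.7224
ŷ = 56.9515

This is a point prediction; actual observations scatter around it by roughly the residual standard deviation.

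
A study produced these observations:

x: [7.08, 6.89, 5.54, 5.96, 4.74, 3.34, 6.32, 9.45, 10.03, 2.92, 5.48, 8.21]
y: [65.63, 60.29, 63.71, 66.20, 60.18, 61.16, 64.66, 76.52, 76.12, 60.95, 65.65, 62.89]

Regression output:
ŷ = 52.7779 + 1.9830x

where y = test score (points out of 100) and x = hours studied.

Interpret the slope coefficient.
For each additional hour of study time, predicted test score increases by approximately 1.9830 points.

The slope coefficient β₁ = 1.9830 represents the marginal effect of study time on test score.

Interpretation:
- Study time up by 1 hour → predicted test score increases by 1.9830 points
- The effect is assumed constant over the observed range of x (linearity)

(β₀ = 52.7779 is the fitted value at x = 0 and is not part of the slope interpretation.)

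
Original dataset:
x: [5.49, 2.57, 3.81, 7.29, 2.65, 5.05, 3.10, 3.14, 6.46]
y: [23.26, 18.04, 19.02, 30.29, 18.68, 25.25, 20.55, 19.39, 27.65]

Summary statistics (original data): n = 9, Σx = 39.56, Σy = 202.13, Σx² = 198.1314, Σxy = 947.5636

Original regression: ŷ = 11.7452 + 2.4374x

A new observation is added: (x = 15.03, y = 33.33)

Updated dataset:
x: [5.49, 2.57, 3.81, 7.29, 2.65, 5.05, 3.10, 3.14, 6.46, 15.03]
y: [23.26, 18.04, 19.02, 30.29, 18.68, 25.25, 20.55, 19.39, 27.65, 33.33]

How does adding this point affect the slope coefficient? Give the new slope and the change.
Adding the point moves β₁ from 2.4374 to 1.2945, i.e. it decreases by 1.1429 (-46.9%).

x = 15.03 lies well outside the original x-range [2.57, 7.29] (x̄ ≈ 4.40), so this observation has high leverage and can move the slope substantially.

Step 1: Update the sums with the new point (n goes from 9 to 10)
Σx  = 39.56 + 15.03 = 54.59
Σy  = 202.13 + 33.33 = 235.46
Σx² = 198.1314 + 15.03² = 198.1314 + 225.9009 = 424.0323
Σxy = 947.5636 + 15.03×33.33 = 947.5636 + 500.9499 = 1448.5135

Step 2: Recompute the slope with b₁ = (nΣxy − ΣxΣy) / (nΣx² − (Σx)²)
Numerator   = 10×1448.5135 − 54.59×235.46 = 14485.1350 − 12853.7614 = 1631.3736
Denominator = 10×424.0323 − 54.59² = 4240.3230 − 2980.0681 = 1260.2549
b₁(new) = 1631.3736 / 1260.2549 = 1.2945

(Same formula on the original sums: (9×947.5636 − 39.56×202.13) / (9×198.1314 − 39.56²) = 531.8096 / 218.1890 = 2.4374, matching the given fit.)

Step 3: Change in slope
Δβ₁ = 1.2945 − 2.4374 = -1.1429
Relative change = -1.1429 / 2.4374 × 100% = -46.9%
→ the slope decreases when the point is added.

Because the point sits below the extension of the original line at a high-leverage x, it tilts the fit down.
In practice: examine leverage (hᵢ) and Cook's distance rather than deleting it automatically.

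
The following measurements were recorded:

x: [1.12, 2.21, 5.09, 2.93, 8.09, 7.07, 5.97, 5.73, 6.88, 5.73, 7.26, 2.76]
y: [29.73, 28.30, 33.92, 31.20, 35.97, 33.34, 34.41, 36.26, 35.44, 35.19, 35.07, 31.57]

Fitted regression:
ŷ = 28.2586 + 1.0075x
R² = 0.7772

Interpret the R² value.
About 77.72% of the variability in y is accounted for by the regression on x (R² = 0.7772) — a strong linear fit.

R² (coefficient of determination) measures the proportion of variance in y explained by the regression model.

Here R² = 0.7772:
- Explained: 77.72% of the variation in y
- Unexplained (residual): 100% − 77.72% = 22.28%
- Rule of thumb (below 0.3 weak; 0.3 to below 0.7 moderate; 0.7 and above strong) → strong

Note: R² never decreases when predictors are added, so it should not be used alone to compare models of different size.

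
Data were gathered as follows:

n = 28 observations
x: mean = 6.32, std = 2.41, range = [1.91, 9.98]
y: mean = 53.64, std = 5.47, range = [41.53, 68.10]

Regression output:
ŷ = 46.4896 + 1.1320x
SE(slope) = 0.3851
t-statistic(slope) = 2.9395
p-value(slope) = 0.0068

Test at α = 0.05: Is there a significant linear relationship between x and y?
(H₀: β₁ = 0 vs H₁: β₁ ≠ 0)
Reject H₀: p-value = 0.0068 < α = 0.05. The linear relationship is significant at the 5% level.

Hypothesis test for the slope coefficient:

H₀: β₁ = 0 (no linear relationship)
H₁: β₁ ≠ 0 (linear relationship exists)

Test statistic: t = β̂₁ / SE(β̂₁) = 1.1320 / 0.3851 = 2.9395

p = 0.0068: how often a slope estimate this far from 0 (in SE units) would arise by chance if β₁ were truly 0.

Decision rule: reject H₀ if p-value < α.
p-value = 0.0068 < α = 0.05 → reject H₀.

At α = 0.05 the data do provide convincing evidence of a nonzero slope.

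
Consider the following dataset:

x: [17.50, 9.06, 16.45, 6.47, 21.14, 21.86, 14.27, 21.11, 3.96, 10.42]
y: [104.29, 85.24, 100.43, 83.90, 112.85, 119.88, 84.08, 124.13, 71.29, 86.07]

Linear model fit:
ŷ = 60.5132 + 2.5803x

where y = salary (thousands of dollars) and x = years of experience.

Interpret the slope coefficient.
An increase of one year in experience is associated with a 2.5803 thousand dollars increase in predicted salary.

The slope coefficient β₁ = 2.5803 represents the marginal effect of experience on salary.

Interpretation:
- Experience up by 1 year → predicted salary increases by 2.5803 thousand dollars
- This is a linear approximation: the same per-unit change is assumed across the whole observed x range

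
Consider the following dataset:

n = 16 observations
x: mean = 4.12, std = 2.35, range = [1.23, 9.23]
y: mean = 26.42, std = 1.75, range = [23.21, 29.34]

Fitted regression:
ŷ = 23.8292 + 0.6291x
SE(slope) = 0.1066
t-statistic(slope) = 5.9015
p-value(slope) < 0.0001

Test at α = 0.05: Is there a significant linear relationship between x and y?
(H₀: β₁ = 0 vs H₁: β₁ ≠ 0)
Since p-value < 0.0001 < α = 0.05, reject H₀ — the slope is significantly different from 0.

Hypothesis test for the slope coefficient:

H₀: β₁ = 0 (no linear relationship)
H₁: β₁ ≠ 0 (linear relationship exists)

Test statistic: t = β̂₁ / SE(β̂₁) = 0.6291 / 0.1066 = 5.9015

The p-value (<0.0001) is the probability, under H₀, of a t-statistic at least as extreme as |t| = 5.9015 (two-sided, df = n − 2 = 14).

Decision rule: reject H₀ if p-value < α.
p-value < 0.0001 < α = 0.05 → reject H₀.

Conclusion: the linear association between x and y is significant at the 5% level.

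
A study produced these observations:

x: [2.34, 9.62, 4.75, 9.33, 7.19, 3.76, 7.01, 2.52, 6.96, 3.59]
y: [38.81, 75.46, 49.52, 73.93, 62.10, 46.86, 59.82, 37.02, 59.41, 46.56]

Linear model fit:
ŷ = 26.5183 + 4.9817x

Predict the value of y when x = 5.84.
ŷ = 55.6114

To predict y for x = 5.84, substitute into the regression equation:

ŷ = 26.5183 + 4.9817 × 5.84
ŷ = 26.5183 + 29.0931
ŷ = 55.6114

This is the fitted mean response at that x — an individual observation would come with a wider prediction interval.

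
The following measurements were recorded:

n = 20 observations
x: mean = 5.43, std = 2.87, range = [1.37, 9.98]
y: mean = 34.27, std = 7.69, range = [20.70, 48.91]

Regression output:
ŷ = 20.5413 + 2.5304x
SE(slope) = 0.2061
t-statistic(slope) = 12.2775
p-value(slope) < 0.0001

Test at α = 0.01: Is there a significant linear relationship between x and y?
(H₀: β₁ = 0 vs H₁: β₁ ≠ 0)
Since p-value < 0.0001 < α = 0.01, reject H₀ — the slope is significantly different from 0.

Hypothesis test for the slope coefficient:

H₀: β₁ = 0 (no linear relationship)
H₁: β₁ ≠ 0 (linear relationship exists)

Test statistic: t = β̂₁ / SE(β̂₁) = 2.5304 / 0.2061 = 12.2775

p < 0.0001: how often a slope estimate this far from 0 (in SE units) would arise by chance if β₁ were truly 0.

Decision rule: reject H₀ if p-value < α.
p-value < 0.0001 < α = 0.01 → reject H₀.

At α = 0.01 the data do provide convincing evidence of a nonzero slope.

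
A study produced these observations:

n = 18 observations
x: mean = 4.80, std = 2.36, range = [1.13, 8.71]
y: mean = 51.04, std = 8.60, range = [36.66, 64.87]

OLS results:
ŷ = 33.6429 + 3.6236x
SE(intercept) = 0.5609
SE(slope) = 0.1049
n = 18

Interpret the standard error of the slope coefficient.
SE(slope) = 0.1049 measures the uncertainty in the estimated slope. The coefficient is estimated precisely (SE/|β̂₁| = 2.9%).

SE(β̂₁) = 0.1049 says: if we drew many samples of n = 18 from the same population and refit each time, the fitted slopes would scatter with a standard deviation of roughly 0.1049 around the true β₁.

Relative precision:
- SE / |β̂₁| = 0.1049 / 3.6236 = 2.9%
- Rule of thumb (under 20%: precise; 20% to under 50%: moderately precise; 50% or more: imprecise) → precise

Link to the t-test: t = β̂₁ / SE(β̂₁) = 3.6236 / 0.1049 = 34.5434, the statistic for H₀: β₁ = 0.

What drives SE(β̂₁): wider spread of x values → smaller SE.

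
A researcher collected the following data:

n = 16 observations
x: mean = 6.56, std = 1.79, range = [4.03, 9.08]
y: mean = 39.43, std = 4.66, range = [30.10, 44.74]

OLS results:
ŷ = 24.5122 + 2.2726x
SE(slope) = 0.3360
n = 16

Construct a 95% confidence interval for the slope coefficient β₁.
The 95% CI for β₁ is (1.5519, 2.9933)

Confidence interval for the slope:

The 95% CI for β₁ is: β̂₁ ± t*(α/2, n-2) × SE(β̂₁)

Step 1: Find critical t-value
- Confidence level = 0.95
- Degrees of freedom = n - 2 = 16 - 2 = 14
- t*(α/2, 14) = 2.1448

Step 2: Calculate margin of error
Margin = 2.1448 × 0.3360 = 0.7207

Step 3: Construct interval
CI = 2.2726 ± 0.7207
CI = (1.5519, 2.9933)

Interpretation: each one-unit increase in x is associated with a change in mean y of between 1.5519 and 2.9933, with 95% confidence.
Since 0 is outside the interval, a two-sided test at α = 0.05 would reject H₀: β₁ = 0.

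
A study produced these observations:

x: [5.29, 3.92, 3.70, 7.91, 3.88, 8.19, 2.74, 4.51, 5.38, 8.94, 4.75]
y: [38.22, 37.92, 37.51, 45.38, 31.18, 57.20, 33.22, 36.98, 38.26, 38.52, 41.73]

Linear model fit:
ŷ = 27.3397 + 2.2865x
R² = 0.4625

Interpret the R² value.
R² = 0.4625 means 46.25% of the variation in y is explained by the linear relationship with x. This indicates a moderate fit.

R² = 1 − SS_res/SS_tot compares the residual scatter to the total scatter of y about its mean.

Here R² = 0.4625:
- Explained: 46.25% of the variation in y
- Unexplained (residual): 100% − 46.25% = 53.75%
- Rule of thumb (below 0.3 weak; 0.3 to below 0.7 moderate; 0.7 and above strong) → moderate

Note: R² says nothing about causation, and a high R² does not by itself mean the linear form is appropriate — check the residuals.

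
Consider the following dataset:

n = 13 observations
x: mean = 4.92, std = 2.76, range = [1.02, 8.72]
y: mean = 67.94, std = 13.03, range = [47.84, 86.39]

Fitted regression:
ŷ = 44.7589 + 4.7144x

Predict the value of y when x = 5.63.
ŷ = 71.3010

To predict y for x = 5.63, substitute into the regression equation:

ŷ = 44.7589 + 4.7144 × 5.63
ŷ = 44.7589 + 26.5421
ŷ = 71.3010

This is a point prediction; actual observations scatter around it by roughly the residual standard deviation.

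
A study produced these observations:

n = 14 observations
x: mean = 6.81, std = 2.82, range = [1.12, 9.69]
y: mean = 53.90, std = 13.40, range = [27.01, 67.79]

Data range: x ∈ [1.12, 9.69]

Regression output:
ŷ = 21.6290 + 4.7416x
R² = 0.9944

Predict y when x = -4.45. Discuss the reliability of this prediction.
ŷ = 0.5289 (extrapolation — x = -4.45 lies outside [1.12, 9.69], so reliability is low).

Prediction calculation:
ŷ = 21.6290 + 4.7416 × (-4.45)
ŷ = 0.5289

Reliability:
- Data range: x ∈ [1.12, 9.69]
- Prediction point: x = -4.45 is 5.57 units below the observed range → this is EXTRAPOLATION, not interpolation

Why that matters here:
- There are no observations near this x to validate the fitted line there
- Real relationships often flatten, saturate, or turn nonlinear at extremes

The R² = 0.9944 only validates the fit within [1.12, 9.69]; treat ŷ = 0.5289 with caution.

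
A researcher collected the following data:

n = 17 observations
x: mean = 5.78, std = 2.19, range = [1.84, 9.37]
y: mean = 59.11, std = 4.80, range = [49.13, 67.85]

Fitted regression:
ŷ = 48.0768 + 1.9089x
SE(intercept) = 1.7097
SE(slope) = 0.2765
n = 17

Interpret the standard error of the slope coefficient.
SE(β̂₁) = 0.2765 is the estimated standard deviation of the slope estimate across repeated samples; relative to β̂₁ = 1.9089 that is 14.5%, a precise estimate.

What SE measures:
- The standard error quantifies the sampling variability of the coefficient estimate
- It is the estimated standard deviation of β̂₁ across hypothetical repeated samples of the same size
- Smaller SE → more precise estimate

Relative precision:
- SE / |β̂₁| = 0.2765 / 1.9089 = 14.5%
- Rule of thumb (under 20%: precise; 20% to under 50%: moderately precise; 50% or more: imprecise) → precise

Link to the t-test: t = β̂₁ / SE(β̂₁) = 1.9089 / 0.2765 = 6.9038, the statistic for H₀: β₁ = 0.

What drives SE(β̂₁): larger n (here n = 17) → smaller SE; wider spread of x values → smaller SE.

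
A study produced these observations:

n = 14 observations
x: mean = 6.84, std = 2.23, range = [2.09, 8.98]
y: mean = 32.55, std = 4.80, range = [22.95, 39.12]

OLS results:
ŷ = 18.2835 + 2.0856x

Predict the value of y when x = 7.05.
ŷ = 32.9870

Plug x = 7.05 into the fitted line:

ŷ = 18.2835 + 2.0856 × 7.05
ŷ = 18.2835 + 14.7035
ŷ = 32.9870

This is a point prediction; actual observations scatter around it by roughly the residual standard deviation.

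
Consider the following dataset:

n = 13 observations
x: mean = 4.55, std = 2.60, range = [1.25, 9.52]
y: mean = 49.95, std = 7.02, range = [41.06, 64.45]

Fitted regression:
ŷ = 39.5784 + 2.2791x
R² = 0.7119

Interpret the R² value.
The model explains 71.19% of the variance in y (R² = 0.7119), leaving 28.81% unexplained; the fit is strong.

The coefficient of determination R² is the fraction of the total variation in y that the fitted line accounts for.

Here R² = 0.7119:
- Explained: 71.19% of the variation in y
- Unexplained (residual): 100% − 71.19% = 28.81%
- Rule of thumb (below 0.3 weak; 0.3 to below 0.7 moderate; 0.7 and above strong) → strong

Note: R² says nothing about causation, and a high R² does not by itself mean the linear form is appropriate — check the residuals.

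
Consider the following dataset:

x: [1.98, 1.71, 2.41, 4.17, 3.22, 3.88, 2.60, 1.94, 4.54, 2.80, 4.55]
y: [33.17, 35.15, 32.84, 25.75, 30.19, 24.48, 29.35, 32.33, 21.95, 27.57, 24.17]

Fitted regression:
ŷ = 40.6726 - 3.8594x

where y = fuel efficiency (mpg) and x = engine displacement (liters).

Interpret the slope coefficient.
On average, fuel efficiency is about 3.8594 mpg lower for every extra liter of engine displacement.

The slope β₁ = -3.8594 gives the rate at which the fitted fuel efficiency changes with engine displacement.

Interpretation:
- Engine displacement up by 1 liter → predicted fuel efficiency decreases by 3.8594 mpg
- This is a linear approximation: the same per-unit change is assumed across the whole observed x range

The intercept β₀ = 40.6726 is the predicted fuel efficiency when engine displacement = 0; since the smallest observed x is 1.71, this is an extrapolation and mainly anchors the line.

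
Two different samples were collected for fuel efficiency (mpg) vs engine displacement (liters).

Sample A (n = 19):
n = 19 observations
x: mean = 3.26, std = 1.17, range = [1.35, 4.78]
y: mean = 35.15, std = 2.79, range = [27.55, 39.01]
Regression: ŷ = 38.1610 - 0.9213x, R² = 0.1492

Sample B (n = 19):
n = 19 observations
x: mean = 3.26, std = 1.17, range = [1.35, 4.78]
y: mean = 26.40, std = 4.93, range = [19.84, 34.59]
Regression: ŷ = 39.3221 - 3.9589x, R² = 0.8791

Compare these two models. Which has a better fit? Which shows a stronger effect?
Model B has the better fit (R² = 0.8791 vs 0.1492). Model B shows the stronger effect (|β₁| = 3.9589 vs 0.9213).

Model Comparison:

Which explains more variance? (R²)
- Model A: R² = 0.1492 → 14.92% of variance in fuel efficiency explained
- Model B: R² = 0.8791 → 87.91% of variance in fuel efficiency explained
- 0.8791 > 0.1492 → Model B has the better fit

Effect size (slope magnitude):
- Model A: β₁ = -0.9213 → predicted fuel efficiency falls 0.9213 mpg per additional liter of engine displacement
- Model B: β₁ = -3.9589 → predicted fuel efficiency falls 3.9589 mpg per additional liter of engine displacement
- |-0.9213| < |-3.9589| → Model B shows the stronger marginal effect

Note: The two samples could reflect different populations, time periods, or measurement quality.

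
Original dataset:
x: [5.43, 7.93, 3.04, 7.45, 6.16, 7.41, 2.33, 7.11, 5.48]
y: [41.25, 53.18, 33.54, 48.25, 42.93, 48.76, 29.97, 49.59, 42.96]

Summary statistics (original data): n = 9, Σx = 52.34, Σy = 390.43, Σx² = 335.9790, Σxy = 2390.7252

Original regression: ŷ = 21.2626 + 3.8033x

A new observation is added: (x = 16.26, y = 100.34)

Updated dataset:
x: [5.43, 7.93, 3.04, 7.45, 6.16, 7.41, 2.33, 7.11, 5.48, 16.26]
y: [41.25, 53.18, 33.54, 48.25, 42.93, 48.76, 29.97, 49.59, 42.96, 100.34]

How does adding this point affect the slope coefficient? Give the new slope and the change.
The slope changes from 3.8033 to 5.0518 (change of +1.2485, or +32.8%).

The new point has HIGH LEVERAGE: x = 16.26 is far from the original mean x̄ = 52.34/9 ≈ 5.82 (original range [2.33, 7.93]).

Step 1: Update the sums with the new point (n goes from 9 to 10)
Σx  = 52.34 + 16.26 = 68.60
Σy  = 390.43 + 100.34 = 490.77
Σx² = 335.9790 + 16.26² = 335.9790 + 264.3876 = 600.3666
Σxy = 2390.7252 + 16.26×100.34 = 2390.7252 + 1631.5284 = 4022.2536

Step 2: Recompute the slope with b₁ = (nΣxy − ΣxΣy) / (nΣx² − (Σx)²)
Numerator   = 10×4022.2536 − 68.60×490.77 = 40222.5360 − 33666.8220 = 6555.7140
Denominator = 10×600.3666 − 68.60² = 6003.6660 − 4705.9600 = 1297.7060
b₁(new) = 6555.7140 / 1297.7060 = 5.0518

(Same formula on the original sums: (9×2390.7252 − 52.34×390.43) / (9×335.9790 − 52.34²) = 1081.4206 / 284.3354 = 3.8033, matching the given fit.)

Step 3: Change in slope
Δβ₁ = 5.0518 − 3.8033 = +1.2485
Relative change = +1.2485 / 3.8033 × 100% = +32.8%
→ the slope increases when the point is added.

Because the point sits above the extension of the original line at a high-leverage x, it tilts the fit up.
In practice: examine leverage (hᵢ) and Cook's distance rather than deleting it automatically.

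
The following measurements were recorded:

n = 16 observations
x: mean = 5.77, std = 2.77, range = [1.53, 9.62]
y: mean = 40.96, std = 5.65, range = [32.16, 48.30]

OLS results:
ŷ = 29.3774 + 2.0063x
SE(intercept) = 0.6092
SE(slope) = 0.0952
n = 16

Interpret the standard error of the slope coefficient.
The slope 2.0063 is pinned down to within about ±0.0952 (one SE) by these data — relative uncertainty 4.7%, i.e. precise.

What SE measures:
- The standard error quantifies the sampling variability of the coefficient estimate
- It is the estimated standard deviation of β̂₁ across hypothetical repeated samples of the same size
- Smaller SE → more precise estimate

Relative precision:
- SE / |β̂₁| = 0.0952 / 2.0063 = 4.7%
- Rule of thumb (under 20%: precise; 20% to under 50%: moderately precise; 50% or more: imprecise) → precise

Link to the t-test: t = β̂₁ / SE(β̂₁) = 2.0063 / 0.0952 = 21.0746, the statistic for H₀: β₁ = 0.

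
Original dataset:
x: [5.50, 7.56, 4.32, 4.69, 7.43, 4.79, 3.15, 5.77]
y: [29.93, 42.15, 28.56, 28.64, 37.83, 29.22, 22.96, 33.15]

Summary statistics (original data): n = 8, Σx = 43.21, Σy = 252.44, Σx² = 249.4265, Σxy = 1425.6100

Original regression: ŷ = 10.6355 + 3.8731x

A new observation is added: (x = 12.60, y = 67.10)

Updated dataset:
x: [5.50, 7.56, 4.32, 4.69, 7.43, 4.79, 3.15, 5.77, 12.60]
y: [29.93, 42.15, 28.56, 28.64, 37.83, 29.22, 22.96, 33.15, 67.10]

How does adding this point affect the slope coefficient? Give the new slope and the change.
The slope changes from 3.8731 to 4.6627 (change of +0.7896, or +20.4%).

The new point has HIGH LEVERAGE: x = 12.60 is far from the original mean x̄ = 43.21/8 ≈ 5.40 (original range [3.15, 7.56]).

Step 1: Update the sums with the new point (n goes from 8 to 9)
Σx  = 43.21 + 12.60 = 55.81
Σy  = 252.44 + 67.10 = 319.54
Σx² = 249.4265 + 12.60² = 249.4265 + 158.7600 = 408.1865
Σxy = 1425.6100 + 12.60×67.10 = 1425.6100 + 845.4600 = 2271.0700

Step 2: Recompute the slope with b₁ = (nΣxy − ΣxΣy) / (nΣx² − (Σx)²)
Numerator   = 9×2271.0700 − 55.81×319.54 = 20439.6300 − 17833.5274 = 2606.1026
Denominator = 9×408.1865 − 55.81² = 3673.6785 − 3114.7561 = 558.9224
b₁(new) = 2606.1026 / 558.9224 = 4.6627

(Same formula on the original sums: (8×1425.6100 − 43.21×252.44) / (8×249.4265 − 43.21²) = 496.9476 / 128.3079 = 3.8731, matching the given fit.)

Step 3: Change in slope
Δβ₁ = 4.6627 − 3.8731 = +0.7896
Relative change = +0.7896 / 3.8731 × 100% = +20.4%
→ the slope increases when the point is added.

A high-leverage point only changes the slope if it is off the original line; here y = 67.10 is above the original trend, so the slope increases.
In practice: examine leverage (hᵢ) and Cook's distance rather than deleting it automatically.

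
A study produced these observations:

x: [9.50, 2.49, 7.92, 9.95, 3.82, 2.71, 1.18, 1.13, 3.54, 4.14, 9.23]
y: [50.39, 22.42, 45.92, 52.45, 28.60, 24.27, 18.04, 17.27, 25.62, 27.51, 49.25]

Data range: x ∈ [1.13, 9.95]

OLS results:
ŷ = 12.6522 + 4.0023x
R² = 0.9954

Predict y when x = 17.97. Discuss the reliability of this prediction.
ŷ = 84.5735 (extrapolation — x = 17.97 lies outside [1.13, 9.95], so reliability is low).

Prediction calculation:
ŷ = 12.6522 + 4.0023 × 17.97
ŷ = 84.5735

Reliability:
- Data range: x ∈ [1.13, 9.95]
- Prediction point: x = 17.97 is 8.02 units above the observed range → this is EXTRAPOLATION, not interpolation

Why that matters here:
- The linear relationship may not hold outside the observed range
- R² describes fit only over the sampled x values; it says nothing about behaviour beyond them

A defensible statement: 'if the linear trend continued to x = 17.97, y would be about 84.5735' — the premise is untested.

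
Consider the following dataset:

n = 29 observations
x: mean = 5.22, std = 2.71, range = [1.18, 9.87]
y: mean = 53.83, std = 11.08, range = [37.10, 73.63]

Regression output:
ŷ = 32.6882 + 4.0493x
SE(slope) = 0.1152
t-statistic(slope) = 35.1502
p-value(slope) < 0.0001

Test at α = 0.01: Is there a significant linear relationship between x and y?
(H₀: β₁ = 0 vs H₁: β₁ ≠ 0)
p-value < 0.0001 < α = 0.01, so we reject H₀. The relationship is significant.

Hypothesis test for the slope coefficient:

H₀: β₁ = 0 (no linear relationship)
H₁: β₁ ≠ 0 (linear relationship exists)

Test statistic: t = β̂₁ / SE(β̂₁) = 4.0493 / 0.1152 = 35.1502

With df = 27, the two-sided p-value for |t| = 35.1502 is <0.0001.

Decision rule: reject H₀ if p-value < α.
p-value < 0.0001 < α = 0.01 → reject H₀.

At α = 0.01 the data do provide convincing evidence of a nonzero slope.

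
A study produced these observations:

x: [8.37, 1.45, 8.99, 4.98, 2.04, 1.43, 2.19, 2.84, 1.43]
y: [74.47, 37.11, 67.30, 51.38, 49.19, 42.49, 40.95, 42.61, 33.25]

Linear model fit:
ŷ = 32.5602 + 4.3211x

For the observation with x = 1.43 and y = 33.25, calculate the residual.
Residual = -5.4894

The residual is the difference between the actual value and the predicted value:

Residual = y - ŷ

Step 1: Calculate predicted value
ŷ = 32.5602 + 4.3211 × 1.43
ŷ = 38.7394

Step 2: Calculate residual
Residual = 33.25 - 38.7394
Residual = -5.4894

The residual is negative, so the observed y = 33.25 sits below the regression line (the line overestimates it by 5.4894).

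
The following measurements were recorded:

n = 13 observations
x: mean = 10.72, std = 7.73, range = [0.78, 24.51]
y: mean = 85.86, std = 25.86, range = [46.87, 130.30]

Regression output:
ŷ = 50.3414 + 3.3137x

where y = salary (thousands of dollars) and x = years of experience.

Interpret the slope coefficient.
An increase of one year in experience is associated with a 3.3137 thousand dollars increase in predicted salary.

The slope coefficient β₁ = 3.3137 represents the marginal effect of experience on salary.

Interpretation:
- Experience up by 1 year → predicted salary increases by 3.3137 thousand dollars
- The effect is assumed constant over the observed range of x (linearity)
- The slope describes association in these data, not necessarily a causal effect

The intercept β₀ = 50.3414 is the predicted salary when experience = 0; since the smallest observed x is 0.78, this is an extrapolation and mainly anchors the line.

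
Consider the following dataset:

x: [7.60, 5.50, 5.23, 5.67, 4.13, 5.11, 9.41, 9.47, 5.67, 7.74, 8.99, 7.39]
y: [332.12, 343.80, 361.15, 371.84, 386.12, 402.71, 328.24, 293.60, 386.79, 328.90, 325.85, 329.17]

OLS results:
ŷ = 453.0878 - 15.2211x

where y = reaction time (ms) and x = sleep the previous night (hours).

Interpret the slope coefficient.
For each additional hour of sleep, predicted reaction time decreases by approximately 15.2211 ms.

β₁ = -15.2211 is the change in predicted reaction time (ms) per additional hour of sleep.

Interpretation:
- Sleep up by 1 hour → predicted reaction time decreases by 15.2211 ms
- The effect is assumed constant over the observed range of x (linearity)
- The slope describes association in these data, not necessarily a causal effect

The intercept β₀ = 453.0878 is the predicted reaction time when sleep = 0; since the smallest observed x is 4.13, this is an extrapolation and mainly anchors the line.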